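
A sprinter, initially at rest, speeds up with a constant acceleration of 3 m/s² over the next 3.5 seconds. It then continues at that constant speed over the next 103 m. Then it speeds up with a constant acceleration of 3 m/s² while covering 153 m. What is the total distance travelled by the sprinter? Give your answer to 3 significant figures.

274 m

Phase 1 (accelerating): v₀ = 0 m/s, a = 3 m/s².
v = v₀ + at = 0 + (3)(3.5) = 10.5 m/s
Δx = v₀t + ½at² = 0·3.5 + 0.5·3·3.5² = 18.4 m

Phase 2 (constant speed): v₀ = 10.5 m/s, a = 0 m/s².
Constant speed: t = d/v = 103/10.5 = 9.81 s

Phase 3 (accelerating): v₀ = 10.5 m/s, a = 3 m/s².
v² = v₀² + 2aΔx = 10.5² + 2·3·153 = 1030 → v = 32.1 m/s
t = (v − v₀)/a = (32.1 − 10.5)/3 = 7.19 s
Total distance = 18.4 + 103 + 153 = 274 m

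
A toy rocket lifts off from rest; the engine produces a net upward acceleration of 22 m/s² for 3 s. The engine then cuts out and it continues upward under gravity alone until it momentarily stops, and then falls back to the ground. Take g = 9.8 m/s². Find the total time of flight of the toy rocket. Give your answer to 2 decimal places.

Phase 1 (powered ascent): v₀ = 0 m/s, a = 22 m/s².
v = v₀ + at = 0 + (22)(3) = 66.0 m/s
Δx = v₀t + ½at² = 0·3 + 0.5·22·3² = 99.0 m

Phase 2 (coasting upward): v₀ = 66.0 m/s, a = -9.8 m/s².
v = v₀ + at → t = (0 − 66.0) / -9.8 = 6.73 s
v² = v₀² + 2aΔx → Δx = (0² − 66.0²)/(2·-9.8) = 222 m

Phase 3 (free fall): v₀ = 0 m/s, a = -9.8 m/s².
Falls 321 m from rest: t = √(2·321/9.8) = 8.10 s; v = g·t = 79.3 m/s.
Total time = 3.00 + 6.73 + 8.10 = 17.8 s

17.83 s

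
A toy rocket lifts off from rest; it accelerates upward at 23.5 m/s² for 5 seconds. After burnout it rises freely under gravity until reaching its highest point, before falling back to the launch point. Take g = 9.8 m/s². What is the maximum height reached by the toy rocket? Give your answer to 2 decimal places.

998.15 m

Phase 1 (powered ascent): v₀ = 0 m/s, a = 23.5 m/s².
v = v₀ + at = 0 + (23.5)(5) = 118 m/s
Δx = v₀t + ½at² = 0·5 + 0.5·23.5·5² = 294 m

Phase 2 (coasting upward): v₀ = 118 m/s, a = -9.8 m/s².
v = v₀ + at → t = (0 − 118) / -9.8 = 12.0 s
v² = v₀² + 2aΔx → Δx = (0² − 118²)/(2·-9.8) = 704 m
Maximum height = 294 + 704 = 998 m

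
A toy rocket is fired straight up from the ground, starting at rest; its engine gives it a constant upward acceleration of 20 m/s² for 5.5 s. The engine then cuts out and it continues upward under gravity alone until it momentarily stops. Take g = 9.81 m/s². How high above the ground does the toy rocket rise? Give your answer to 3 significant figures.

919 m

Phase 1 (powered ascent): v₀ = 0 m/s, a = 20 m/s².
v = v₀ + at = 0 + (20)(5.5) = 110 m/s
Δx = v₀t + ½at² = 0·5.5 + 0.5·20·5.5² = 302 m

Phase 2 (coasting upward): v₀ = 110 m/s, a = -9.81 m/s².
v = v₀ + at → t = (0 − 110) / -9.81 = 11.2 s
v² = v₀² + 2aΔx → Δx = (0² − 110²)/(2·-9.81) = 617 m
Maximum height = 302 + 617 = 919 m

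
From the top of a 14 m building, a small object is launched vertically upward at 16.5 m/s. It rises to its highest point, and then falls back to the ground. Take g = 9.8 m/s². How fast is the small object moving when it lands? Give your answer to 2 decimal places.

23.38 m/s

Phase 1 (rising): v₀ = 16.5 m/s, a = -9.8 m/s².
v = v₀ + at → t = (0 − 16.5) / -9.8 = 1.68 s
v² = v₀² + 2aΔx → Δx = (0² − 16.5²)/(2·-9.8) = 13.9 m

Phase 2 (falling): v₀ = 0 m/s, a = -9.8 m/s².
Falls 27.9 m from rest: t = √(2·27.9/9.8) = 2.39 s; v = g·t = 23.4 m/s.
Final speed = 23.4 m/s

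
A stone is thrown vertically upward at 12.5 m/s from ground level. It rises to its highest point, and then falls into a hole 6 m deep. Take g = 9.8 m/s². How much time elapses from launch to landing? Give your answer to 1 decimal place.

3.0 s

Phase 1 (rising): v₀ = 12.5 m/s, a = -9.8 m/s².
v = v₀ + at → t = (0 − 12.5) / -9.8 = 1.28 s
v² = v₀² + 2aΔx → Δx = (0² − 12.5²)/(2·-9.8) = 7.97 m

Phase 2 (falling): v₀ = 0 m/s, a = -9.8 m/s².
Falls 14.0 m from rest: t = √(2·14.0/9.8) = 1.69 s; v = g·t = 16.5 m/s.
Total time = 1.28 + 1.69 = 2.96 s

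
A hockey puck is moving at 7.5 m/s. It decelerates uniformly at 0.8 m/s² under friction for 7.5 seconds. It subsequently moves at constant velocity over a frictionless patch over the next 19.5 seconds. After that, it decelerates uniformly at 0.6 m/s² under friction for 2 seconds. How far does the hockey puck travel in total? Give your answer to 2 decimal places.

64.80 m

Phase 1 (decelerating): v₀ = 7.50 m/s, a = -0.8 m/s².
v = v₀ + at = 7.50 + (-0.8)(7.5) = 1.50 m/s
Δx = v₀t + ½at² = 7.50·7.5 + 0.5·-0.8·7.5² = 33.8 m

Phase 2 (constant speed): v₀ = 1.50 m/s, a = 0 m/s².
v = v₀ + at = 1.50 + (0)(19.5) = 1.50 m/s
Δx = v₀t + ½at² = 1.50·19.5 + 0.5·0·19.5² = 29.2 m

Phase 3 (decelerating): v₀ = 1.50 m/s, a = -0.6 m/s².
v = v₀ + at = 1.50 + (-0.6)(2) = 0.300 m/s
Δx = v₀t + ½at² = 1.50·2 + 0.5·-0.6·2² = 1.80 m
Total distance = 33.8 + 29.2 + 1.80 = 64.8 m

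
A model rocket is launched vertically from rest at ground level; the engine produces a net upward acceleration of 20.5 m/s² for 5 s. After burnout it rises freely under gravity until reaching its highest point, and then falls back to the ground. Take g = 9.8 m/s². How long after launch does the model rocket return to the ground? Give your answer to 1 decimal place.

Phase 1 (powered ascent): v₀ = 0 m/s, a = 20.5 m/s².
v = v₀ + at = 0 + (20.5)(5) = 102 m/s
Δx = v₀t + ½at² = 0·5 + 0.5·20.5·5² = 256 m

Phase 2 (coasting upward): v₀ = 102 m/s, a = -9.8 m/s².
v = v₀ + at → t = (0 − 102) / -9.8 = 10.5 s
v² = v₀² + 2aΔx → Δx = (0² − 102²)/(2·-9.8) = 536 m

Phase 3 (free fall): v₀ = 0 m/s, a = -9.8 m/s².
Falls 792 m from rest: t = √(2·792/9.8) = 12.7 s; v = g·t = 125 m/s.
Total time = 5.00 + 10.5 + 12.7 = 28.2 s

28.2 s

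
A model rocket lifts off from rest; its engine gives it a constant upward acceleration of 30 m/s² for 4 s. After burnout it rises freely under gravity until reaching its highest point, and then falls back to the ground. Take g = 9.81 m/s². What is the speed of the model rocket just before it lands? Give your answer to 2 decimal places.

Phase 1 (powered ascent): v₀ = 0 m/s, a = 30 m/s².
v = v₀ + at = 0 + (30)(4) = 120 m/s
Δx = v₀t + ½at² = 0·4 + 0.5·30·4² = 240 m

Phase 2 (coasting upward): v₀ = 120 m/s, a = -9.81 m/s².
v = v₀ + at → t = (0 − 120) / -9.81 = 12.2 s
v² = v₀² + 2aΔx → Δx = (0² − 120²)/(2·-9.81) = 734 m

Phase 3 (free fall): v₀ = 0 m/s, a = -9.81 m/s².
Falls 974 m from rest: t = √(2·974/9.81) = 14.1 s; v = g·t = 138 m/s.
Impact speed = 138 m/s

138.23 m/s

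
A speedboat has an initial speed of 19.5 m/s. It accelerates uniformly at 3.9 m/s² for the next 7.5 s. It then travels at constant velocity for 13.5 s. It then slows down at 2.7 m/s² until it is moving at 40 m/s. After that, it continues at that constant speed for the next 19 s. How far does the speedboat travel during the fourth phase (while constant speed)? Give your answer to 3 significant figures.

Phase 1 (accelerating): v₀ = 19.5 m/s, a = 3.9 m/s².
v = v₀ + at = 19.5 + (3.9)(7.5) = 48.8 m/s
Δx = v₀t + ½at² = 19.5·7.5 + 0.5·3.9·7.5² = 256 m

Phase 2 (constant speed): v₀ = 48.8 m/s, a = 0 m/s².
v = v₀ + at = 48.8 + (0)(13.5) = 48.8 m/s
Δx = v₀t + ½at² = 48.8·13.5 + 0.5·0·13.5² = 658 m

Phase 3 (decelerating): v₀ = 48.8 m/s, a = -2.7 m/s².
v = v₀ + at → t = (40 − 48.8) / -2.7 = 3.24 s
v² = v₀² + 2aΔx → Δx = (40² − 48.8²)/(2·-2.7) = 144 m

Phase 4 (constant speed): v₀ = 40.0 m/s, a = 0 m/s².
v = v₀ + at = 40.0 + (0)(19) = 40.0 m/s
Δx = v₀t + ½at² = 40.0·19 + 0.5·0·19² = 760 m
Distance in phase 4 = 760 m

760 m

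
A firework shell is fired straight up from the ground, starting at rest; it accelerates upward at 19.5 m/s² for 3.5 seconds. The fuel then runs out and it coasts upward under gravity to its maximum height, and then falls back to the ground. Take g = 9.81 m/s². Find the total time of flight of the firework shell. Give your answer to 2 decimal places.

Phase 1 (powered ascent): v₀ = 0 m/s, a = 19.5 m/s².
v = v₀ + at = 0 + (19.5)(3.5) = 68.2 m/s
Δx = v₀t + ½at² = 0·3.5 + 0.5·19.5·3.5² = 119 m

Phase 2 (coasting upward): v₀ = 68.2 m/s, a = -9.81 m/s².
v = v₀ + at → t = (0 − 68.2) / -9.81 = 6.96 s
v² = v₀² + 2aΔx → Δx = (0² − 68.2²)/(2·-9.81) = 237 m

Phase 3 (free fall): v₀ = 0 m/s, a = -9.81 m/s².
Falls 357 m from rest: t = √(2·357/9.81) = 8.53 s; v = g·t = 83.7 m/s.
Total time = 3.50 + 6.96 + 8.53 = 19.0 s

18.99 s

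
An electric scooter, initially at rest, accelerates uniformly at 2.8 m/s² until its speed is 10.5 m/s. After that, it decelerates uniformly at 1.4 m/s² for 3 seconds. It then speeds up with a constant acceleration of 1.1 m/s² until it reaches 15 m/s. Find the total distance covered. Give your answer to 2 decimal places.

Phase 1 (accelerating): v₀ = 0 m/s, a = 2.8 m/s².
v = v₀ + at → t = (10.5 − 0) / 2.8 = 3.75 s
v² = v₀² + 2aΔx → Δx = (10.5² − 0²)/(2·2.8) = 19.7 m

Phase 2 (decelerating): v₀ = 10.5 m/s, a = -1.4 m/s².
v = v₀ + at = 10.5 + (-1.4)(3) = 6.30 m/s
Δx = v₀t + ½at² = 10.5·3 + 0.5·-1.4·3² = 25.2 m

Phase 3 (accelerating): v₀ = 6.30 m/s, a = 1.1 m/s².
v = v₀ + at → t = (15 − 6.30) / 1.1 = 7.91 s
v² = v₀² + 2aΔx → Δx = (15² − 6.30²)/(2·1.1) = 84.2 m
Total distance = 19.7 + 25.2 + 84.2 = 129 m

129.12 m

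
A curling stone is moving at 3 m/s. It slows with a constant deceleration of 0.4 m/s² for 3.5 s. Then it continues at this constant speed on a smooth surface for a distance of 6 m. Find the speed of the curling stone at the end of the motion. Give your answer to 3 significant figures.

Phase 1 (decelerating): v₀ = 3.00 m/s, a = -0.4 m/s².
v = v₀ + at = 3.00 + (-0.4)(3.5) = 1.60 m/s
Δx = v₀t + ½at² = 3.00·3.5 + 0.5·-0.4·3.5² = 8.05 m

Phase 2 (constant speed): v₀ = 1.60 m/s, a = 0 m/s².
Constant speed: t = d/v = 6/1.60 = 3.75 s
Final speed = 1.60 m/s

1.60 m/s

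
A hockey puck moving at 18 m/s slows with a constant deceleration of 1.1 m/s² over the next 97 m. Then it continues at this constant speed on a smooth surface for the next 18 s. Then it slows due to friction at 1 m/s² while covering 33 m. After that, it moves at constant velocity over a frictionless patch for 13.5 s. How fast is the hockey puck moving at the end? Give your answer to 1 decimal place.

Phase 1 (decelerating): v₀ = 18.0 m/s, a = -1.1 m/s².
v² = v₀² + 2aΔx = 18.0² + 2·-1.1·97 = 111 → v = 10.5 m/s
t = (v − v₀)/a = (10.5 − 18.0)/-1.1 = 6.80 s

Phase 2 (constant speed): v₀ = 10.5 m/s, a = 0 m/s².
v = v₀ + at = 10.5 + (0)(18) = 10.5 m/s
Δx = v₀t + ½at² = 10.5·18 + 0.5·0·18² = 189 m

Phase 3 (decelerating): v₀ = 10.5 m/s, a = -1 m/s².
v² = v₀² + 2aΔx = 10.5² + 2·-1·33 = 44.6 → v = 6.68 m/s
t = (v − v₀)/a = (6.68 − 10.5)/-1 = 3.84 s

Phase 4 (constant speed): v₀ = 6.68 m/s, a = 0 m/s².
v = v₀ + at = 6.68 + (0)(13.5) = 6.68 m/s
Δx = v₀t + ½at² = 6.68·13.5 + 0.5·0·13.5² = 90.2 m
Final speed = 6.68 m/s

6.7 m/s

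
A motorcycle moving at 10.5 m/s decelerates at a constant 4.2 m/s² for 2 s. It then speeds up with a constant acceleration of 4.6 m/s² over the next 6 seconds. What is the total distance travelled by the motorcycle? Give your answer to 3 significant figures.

Phase 1 (decelerating): v₀ = 10.5 m/s, a = -4.2 m/s².
v = v₀ + at = 10.5 + (-4.2)(2) = 2.10 m/s
Δx = v₀t + ½at² = 10.5·2 + 0.5·-4.2·2² = 12.6 m

Phase 2 (accelerating): v₀ = 2.10 m/s, a = 4.6 m/s².
v = v₀ + at = 2.10 + (4.6)(6) = 29.7 m/s
Δx = v₀t + ½at² = 2.10·6 + 0.5·4.6·6² = 95.4 m
Total distance = 12.6 + 95.4 = 108 m

108 m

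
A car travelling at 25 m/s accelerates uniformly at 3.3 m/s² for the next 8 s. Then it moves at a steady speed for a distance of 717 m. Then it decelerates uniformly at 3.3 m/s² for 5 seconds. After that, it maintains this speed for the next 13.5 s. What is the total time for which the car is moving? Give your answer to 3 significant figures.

40.4 s

Phase 1 (accelerating): v₀ = 25.0 m/s, a = 3.3 m/s².
v = v₀ + at = 25.0 + (3.3)(8) = 51.4 m/s
Δx = v₀t + ½at² = 25.0·8 + 0.5·3.3·8² = 306 m

Phase 2 (constant speed): v₀ = 51.4 m/s, a = 0 m/s².
Constant speed: t = d/v = 717/51.4 = 13.9 s

Phase 3 (decelerating): v₀ = 51.4 m/s, a = -3.3 m/s².
v = v₀ + at = 51.4 + (-3.3)(5) = 34.9 m/s
Δx = v₀t + ½at² = 51.4·5 + 0.5·-3.3·5² = 216 m

Phase 4 (constant speed): v₀ = 34.9 m/s, a = 0 m/s².
v = v₀ + at = 34.9 + (0)(13.5) = 34.9 m/s
Δx = v₀t + ½at² = 34.9·13.5 + 0.5·0·13.5² = 471 m
Total time = 8.00 + 13.9 + 5.00 + 13.5 = 40.4 s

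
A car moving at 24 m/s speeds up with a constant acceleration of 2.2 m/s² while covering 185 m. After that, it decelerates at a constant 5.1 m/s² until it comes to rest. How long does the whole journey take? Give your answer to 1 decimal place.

Phase 1 (accelerating): v₀ = 24.0 m/s, a = 2.2 m/s².
v² = v₀² + 2aΔx = 24.0² + 2·2.2·185 = 1390 → v = 37.3 m/s
t = (v − v₀)/a = (37.3 − 24.0)/2.2 = 6.04 s

Phase 2 (decelerating): v₀ = 37.3 m/s, a = -5.1 m/s².
v = v₀ + at → t = (0 − 37.3) / -5.1 = 7.31 s
v² = v₀² + 2aΔx → Δx = (0² − 37.3²)/(2·-5.1) = 136 m
Total time = 6.04 + 7.31 = 13.3 s

13.3 s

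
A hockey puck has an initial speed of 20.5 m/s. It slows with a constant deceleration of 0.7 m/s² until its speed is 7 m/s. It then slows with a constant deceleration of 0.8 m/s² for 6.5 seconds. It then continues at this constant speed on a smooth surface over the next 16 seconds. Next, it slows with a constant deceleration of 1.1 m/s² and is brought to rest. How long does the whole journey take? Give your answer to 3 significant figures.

Phase 1 (decelerating): v₀ = 20.5 m/s, a = -0.7 m/s².
v = v₀ + at → t = (7 − 20.5) / -0.7 = 19.3 s
v² = v₀² + 2aΔx → Δx = (7² − 20.5²)/(2·-0.7) = 265 m

Phase 2 (decelerating): v₀ = 7.00 m/s, a = -0.8 m/s².
v = v₀ + at = 7.00 + (-0.8)(6.5) = 1.80 m/s
Δx = v₀t + ½at² = 7.00·6.5 + 0.5·-0.8·6.5² = 28.6 m

Phase 3 (constant speed): v₀ = 1.80 m/s, a = 0 m/s².
v = v₀ + at = 1.80 + (0)(16) = 1.80 m/s
Δx = v₀t + ½at² = 1.80·16 + 0.5·0·16² = 28.8 m

Phase 4 (decelerating): v₀ = 1.80 m/s, a = -1.1 m/s².
v = v₀ + at → t = (0 − 1.80) / -1.1 = 1.64 s
v² = v₀² + 2aΔx → Δx = (0² − 1.80²)/(2·-1.1) = 1.47 m
Total time = 19.3 + 6.50 + 16.0 + 1.64 = 43.4 s

43.4 s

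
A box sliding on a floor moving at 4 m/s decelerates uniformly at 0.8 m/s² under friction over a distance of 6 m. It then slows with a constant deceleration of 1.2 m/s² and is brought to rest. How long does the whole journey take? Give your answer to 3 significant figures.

3.95 s

Phase 1 (decelerating): v₀ = 4.00 m/s, a = -0.8 m/s².
v² = v₀² + 2aΔx = 4.00² + 2·-0.8·6 = 6.40 → v = 2.53 m/s
t = (v − v₀)/a = (2.53 − 4.00)/-0.8 = 1.84 s

Phase 2 (decelerating): v₀ = 2.53 m/s, a = -1.2 m/s².
v = v₀ + at → t = (0 − 2.53) / -1.2 = 2.11 s
v² = v₀² + 2aΔx → Δx = (0² − 2.53²)/(2·-1.2) = 2.67 m
Total time = 1.84 + 2.11 = 3.95 s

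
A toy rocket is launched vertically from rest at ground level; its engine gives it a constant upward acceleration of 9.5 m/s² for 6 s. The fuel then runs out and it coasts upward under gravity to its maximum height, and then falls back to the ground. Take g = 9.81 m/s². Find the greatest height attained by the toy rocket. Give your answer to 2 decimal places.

Phase 1 (powered ascent): v₀ = 0 m/s, a = 9.5 m/s².
v = v₀ + at = 0 + (9.5)(6) = 57.0 m/s
Δx = v₀t + ½at² = 0·6 + 0.5·9.5·6² = 171 m

Phase 2 (coasting upward): v₀ = 57.0 m/s, a = -9.81 m/s².
v = v₀ + at → t = (0 − 57.0) / -9.81 = 5.81 s
v² = v₀² + 2aΔx → Δx = (0² − 57.0²)/(2·-9.81) = 166 m
Maximum height = 171 + 166 = 337 m

336.60 m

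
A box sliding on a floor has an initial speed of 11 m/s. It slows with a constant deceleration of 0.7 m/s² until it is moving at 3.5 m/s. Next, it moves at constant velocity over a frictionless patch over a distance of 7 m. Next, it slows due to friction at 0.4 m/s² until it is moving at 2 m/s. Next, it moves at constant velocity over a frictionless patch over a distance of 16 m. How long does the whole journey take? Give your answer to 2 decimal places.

24.46 s

Phase 1 (decelerating): v₀ = 11.0 m/s, a = -0.7 m/s².
v = v₀ + at → t = (3.5 − 11.0) / -0.7 = 10.7 s
v² = v₀² + 2aΔx → Δx = (3.5² − 11.0²)/(2·-0.7) = 77.7 m

Phase 2 (constant speed): v₀ = 3.50 m/s, a = 0 m/s².
Constant speed: t = d/v = 7/3.50 = 2.00 s

Phase 3 (decelerating): v₀ = 3.50 m/s, a = -0.4 m/s².
v = v₀ + at → t = (2 − 3.50) / -0.4 = 3.75 s
v² = v₀² + 2aΔx → Δx = (2² − 3.50²)/(2·-0.4) = 10.3 m

Phase 4 (constant speed): v₀ = 2.00 m/s, a = 0 m/s².
Constant speed: t = d/v = 16/2.00 = 8.00 s
Total time = 10.7 + 2.00 + 3.75 + 8.00 = 24.5 s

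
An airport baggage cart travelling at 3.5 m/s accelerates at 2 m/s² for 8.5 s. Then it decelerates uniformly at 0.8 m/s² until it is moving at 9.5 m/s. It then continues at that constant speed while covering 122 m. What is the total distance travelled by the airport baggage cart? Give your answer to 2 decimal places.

430.25 m

Phase 1 (accelerating): v₀ = 3.50 m/s, a = 2 m/s².
v = v₀ + at = 3.50 + (2)(8.5) = 20.5 m/s
Δx = v₀t + ½at² = 3.50·8.5 + 0.5·2·8.5² = 102 m

Phase 2 (decelerating): v₀ = 20.5 m/s, a = -0.8 m/s².
v = v₀ + at → t = (9.5 − 20.5) / -0.8 = 13.8 s
v² = v₀² + 2aΔx → Δx = (9.5² − 20.5²)/(2·-0.8) = 206 m

Phase 3 (constant speed): v₀ = 9.50 m/s, a = 0 m/s².
Constant speed: t = d/v = 122/9.50 = 12.8 s
Total distance = 102 + 206 + 122 = 430 m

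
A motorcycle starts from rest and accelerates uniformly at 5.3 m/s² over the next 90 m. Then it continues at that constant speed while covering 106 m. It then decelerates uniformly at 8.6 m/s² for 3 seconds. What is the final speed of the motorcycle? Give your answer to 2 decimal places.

Phase 1 (accelerating): v₀ = 0 m/s, a = 5.3 m/s².
v² = v₀² + 2aΔx = 0² + 2·5.3·90 = 954 → v = 30.9 m/s
t = (v − v₀)/a = (30.9 − 0)/5.3 = 5.83 s

Phase 2 (constant speed): v₀ = 30.9 m/s, a = 0 m/s².
Constant speed: t = d/v = 106/30.9 = 3.43 s

Phase 3 (decelerating): v₀ = 30.9 m/s, a = -8.6 m/s².
v = v₀ + at = 30.9 + (-8.6)(3) = 5.09 m/s
Δx = v₀t + ½at² = 30.9·3 + 0.5·-8.6·3² = 54.0 m
Final speed = 5.09 m/s

5.09 m/s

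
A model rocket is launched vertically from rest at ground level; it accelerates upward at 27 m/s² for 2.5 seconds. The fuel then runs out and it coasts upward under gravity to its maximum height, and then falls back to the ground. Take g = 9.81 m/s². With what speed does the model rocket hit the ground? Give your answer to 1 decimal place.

78.8 m/s

Phase 1 (powered ascent): v₀ = 0 m/s, a = 27 m/s².
v = v₀ + at = 0 + (27)(2.5) = 67.5 m/s
Δx = v₀t + ½at² = 0·2.5 + 0.5·27·2.5² = 84.4 m

Phase 2 (coasting upward): v₀ = 67.5 m/s, a = -9.81 m/s².
v = v₀ + at → t = (0 − 67.5) / -9.81 = 6.88 s
v² = v₀² + 2aΔx → Δx = (0² − 67.5²)/(2·-9.81) = 232 m

Phase 3 (free fall): v₀ = 0 m/s, a = -9.81 m/s².
Falls 317 m from rest: t = √(2·317/9.81) = 8.03 s; v = g·t = 78.8 m/s.
Impact speed = 78.8 m/s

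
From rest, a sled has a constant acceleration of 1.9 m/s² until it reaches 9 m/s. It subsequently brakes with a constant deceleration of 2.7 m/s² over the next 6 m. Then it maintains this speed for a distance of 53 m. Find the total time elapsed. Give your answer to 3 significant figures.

13.1 s

Phase 1 (accelerating): v₀ = 0 m/s, a = 1.9 m/s².
v = v₀ + at → t = (9 − 0) / 1.9 = 4.74 s
v² = v₀² + 2aΔx → Δx = (9² − 0²)/(2·1.9) = 21.3 m

Phase 2 (decelerating): v₀ = 9.00 m/s, a = -2.7 m/s².
v² = v₀² + 2aΔx = 9.00² + 2·-2.7·6 = 48.6 → v = 6.97 m/s
t = (v − v₀)/a = (6.97 − 9.00)/-2.7 = 0.751 s

Phase 3 (constant speed): v₀ = 6.97 m/s, a = 0 m/s².
Constant speed: t = d/v = 53/6.97 = 7.60 s
Total time = 4.74 + 0.751 + 7.60 = 13.1 s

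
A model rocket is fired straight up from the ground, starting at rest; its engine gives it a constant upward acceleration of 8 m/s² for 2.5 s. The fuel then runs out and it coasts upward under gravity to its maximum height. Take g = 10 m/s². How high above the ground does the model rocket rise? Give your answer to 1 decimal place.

Phase 1 (powered ascent): v₀ = 0 m/s, a = 8 m/s².
v = v₀ + at = 0 + (8)(2.5) = 20.0 m/s
Δx = v₀t + ½at² = 0·2.5 + 0.5·8·2.5² = 25.0 m

Phase 2 (coasting upward): v₀ = 20.0 m/s, a = -10 m/s².
v = v₀ + at → t = (0 − 20.0) / -10 = 2.00 s
v² = v₀² + 2aΔx → Δx = (0² − 20.0²)/(2·-10) = 20.0 m
Maximum height = 25.0 + 20.0 = 45.0 m

45.0 m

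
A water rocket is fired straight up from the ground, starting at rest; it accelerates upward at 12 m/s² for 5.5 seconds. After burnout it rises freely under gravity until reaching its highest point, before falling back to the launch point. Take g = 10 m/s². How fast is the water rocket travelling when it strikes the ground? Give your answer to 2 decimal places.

Phase 1 (powered ascent): v₀ = 0 m/s, a = 12 m/s².
v = v₀ + at = 0 + (12)(5.5) = 66.0 m/s
Δx = v₀t + ½at² = 0·5.5 + 0.5·12·5.5² = 182 m

Phase 2 (coasting upward): v₀ = 66.0 m/s, a = -10 m/s².
v = v₀ + at → t = (0 − 66.0) / -10 = 6.60 s
v² = v₀² + 2aΔx → Δx = (0² − 66.0²)/(2·-10) = 218 m

Phase 3 (free fall): v₀ = 0 m/s, a = -10 m/s².
Falls 399 m from rest: t = √(2·399/10) = 8.94 s; v = g·t = 89.4 m/s.
Impact speed = 89.4 m/s

89.36 m/s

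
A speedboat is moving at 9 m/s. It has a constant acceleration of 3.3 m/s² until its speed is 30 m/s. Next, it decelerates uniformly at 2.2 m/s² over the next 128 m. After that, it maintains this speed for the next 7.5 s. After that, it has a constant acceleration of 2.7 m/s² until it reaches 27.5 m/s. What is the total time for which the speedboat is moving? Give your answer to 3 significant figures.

22.5 s

Phase 1 (accelerating): v₀ = 9.00 m/s, a = 3.3 m/s².
v = v₀ + at → t = (30 − 9.00) / 3.3 = 6.36 s
v² = v₀² + 2aΔx → Δx = (30² − 9.00²)/(2·3.3) = 124 m

Phase 2 (decelerating): v₀ = 30.0 m/s, a = -2.2 m/s².
v² = v₀² + 2aΔx = 30.0² + 2·-2.2·128 = 337 → v = 18.4 m/s
t = (v − v₀)/a = (18.4 − 30.0)/-2.2 = 5.29 s

Phase 3 (constant speed): v₀ = 18.4 m/s, a = 0 m/s².
v = v₀ + at = 18.4 + (0)(7.5) = 18.4 m/s
Δx = v₀t + ½at² = 18.4·7.5 + 0.5·0·7.5² = 138 m

Phase 4 (accelerating): v₀ = 18.4 m/s, a = 2.7 m/s².
v = v₀ + at → t = (27.5 − 18.4) / 2.7 = 3.39 s
v² = v₀² + 2aΔx → Δx = (27.5² − 18.4²)/(2·2.7) = 77.7 m
Total time = 6.36 + 5.29 + 7.50 + 3.39 = 22.5 s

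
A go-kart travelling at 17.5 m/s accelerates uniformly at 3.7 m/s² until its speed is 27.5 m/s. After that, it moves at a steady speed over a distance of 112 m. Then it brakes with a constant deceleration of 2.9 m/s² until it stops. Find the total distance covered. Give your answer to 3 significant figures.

303 m

Phase 1 (accelerating): v₀ = 17.5 m/s, a = 3.7 m/s².
v = v₀ + at → t = (27.5 − 17.5) / 3.7 = 2.70 s
v² = v₀² + 2aΔx → Δx = (27.5² − 17.5²)/(2·3.7) = 60.8 m

Phase 2 (constant speed): v₀ = 27.5 m/s, a = 0 m/s².
Constant speed: t = d/v = 112/27.5 = 4.07 s

Phase 3 (decelerating): v₀ = 27.5 m/s, a = -2.9 m/s².
v = v₀ + at → t = (0 − 27.5) / -2.9 = 9.48 s
v² = v₀² + 2aΔx → Δx = (0² − 27.5²)/(2·-2.9) = 130 m
Total distance = 60.8 + 112 + 130 = 303 m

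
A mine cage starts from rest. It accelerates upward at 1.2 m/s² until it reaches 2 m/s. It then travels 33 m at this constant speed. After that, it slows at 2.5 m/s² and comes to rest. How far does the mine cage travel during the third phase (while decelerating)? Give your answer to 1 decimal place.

0.8 m

Phase 1 (accelerating): v₀ = 0 m/s, a = 1.2 m/s².
v = v₀ + at → t = (2 − 0) / 1.2 = 1.67 s
v² = v₀² + 2aΔx → Δx = (2² − 0²)/(2·1.2) = 1.67 m

Phase 2 (constant speed): v₀ = 2.00 m/s, a = 0 m/s².
Constant speed: t = d/v = 33/2.00 = 16.5 s

Phase 3 (decelerating): v₀ = 2.00 m/s, a = -2.5 m/s².
v = v₀ + at → t = (0 − 2.00) / -2.5 = 0.800 s
v² = v₀² + 2aΔx → Δx = (0² − 2.00²)/(2·-2.5) = 0.800 m
Distance in phase 3 = 0.800 m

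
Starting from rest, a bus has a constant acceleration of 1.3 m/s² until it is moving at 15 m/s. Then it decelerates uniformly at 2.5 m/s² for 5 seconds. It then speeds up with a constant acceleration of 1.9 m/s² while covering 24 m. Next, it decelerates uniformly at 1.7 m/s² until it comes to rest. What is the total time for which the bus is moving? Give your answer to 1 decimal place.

26.2 s

Phase 1 (accelerating): v₀ = 0 m/s, a = 1.3 m/s².
v = v₀ + at → t = (15 − 0) / 1.3 = 11.5 s
v² = v₀² + 2aΔx → Δx = (15² − 0²)/(2·1.3) = 86.5 m

Phase 2 (decelerating): v₀ = 15.0 m/s, a = -2.5 m/s².
v = v₀ + at = 15.0 + (-2.5)(5) = 2.50 m/s
Δx = v₀t + ½at² = 15.0·5 + 0.5·-2.5·5² = 43.8 m

Phase 3 (accelerating): v₀ = 2.50 m/s, a = 1.9 m/s².
v² = v₀² + 2aΔx = 2.50² + 2·1.9·24 = 97.4 → v = 9.87 m/s
t = (v − v₀)/a = (9.87 − 2.50)/1.9 = 3.88 s

Phase 4 (decelerating): v₀ = 9.87 m/s, a = -1.7 m/s².
v = v₀ + at → t = (0 − 9.87) / -1.7 = 5.81 s
v² = v₀² + 2aΔx → Δx = (0² − 9.87²)/(2·-1.7) = 28.7 m
Total time = 11.5 + 5.00 + 3.88 + 5.81 = 26.2 s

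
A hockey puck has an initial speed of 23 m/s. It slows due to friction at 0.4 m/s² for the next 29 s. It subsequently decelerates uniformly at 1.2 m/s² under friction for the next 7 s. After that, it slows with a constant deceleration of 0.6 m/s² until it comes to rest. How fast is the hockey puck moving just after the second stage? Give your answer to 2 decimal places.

3.00 m/s

Phase 1 (decelerating): v₀ = 23.0 m/s, a = -0.4 m/s².
v = v₀ + at = 23.0 + (-0.4)(29) = 11.4 m/s
Δx = v₀t + ½at² = 23.0·29 + 0.5·-0.4·29² = 499 m

Phase 2 (decelerating): v₀ = 11.4 m/s, a = -1.2 m/s².
v = v₀ + at = 11.4 + (-1.2)(7) = 3.00 m/s
Δx = v₀t + ½at² = 11.4·7 + 0.5·-1.2·7² = 50.4 m
Speed at end of phase 2 = 3.00 m/s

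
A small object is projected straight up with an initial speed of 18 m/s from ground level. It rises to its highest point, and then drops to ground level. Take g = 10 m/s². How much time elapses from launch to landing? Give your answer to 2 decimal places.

3.60 s

Phase 1 (rising): v₀ = 18.0 m/s, a = -10 m/s².
v = v₀ + at → t = (0 − 18.0) / -10 = 1.80 s
v² = v₀² + 2aΔx → Δx = (0² − 18.0²)/(2·-10) = 16.2 m

Phase 2 (falling): v₀ = 0 m/s, a = -10 m/s².
Falls 16.2 m from rest: t = √(2·16.2/10) = 1.80 s; v = g·t = 18.0 m/s.
Total time = 1.80 + 1.80 = 3.60 s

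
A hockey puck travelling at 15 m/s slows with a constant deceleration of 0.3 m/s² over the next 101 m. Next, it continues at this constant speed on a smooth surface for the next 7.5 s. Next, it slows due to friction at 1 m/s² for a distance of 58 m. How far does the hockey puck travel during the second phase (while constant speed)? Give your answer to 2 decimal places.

96.16 m

Phase 1 (decelerating): v₀ = 15.0 m/s, a = -0.3 m/s².
v² = v₀² + 2aΔx = 15.0² + 2·-0.3·101 = 164 → v = 12.8 m/s
t = (v − v₀)/a = (12.8 − 15.0)/-0.3 = 7.26 s

Phase 2 (constant speed): v₀ = 12.8 m/s, a = 0 m/s².
v = v₀ + at = 12.8 + (0)(7.5) = 12.8 m/s
Δx = v₀t + ½at² = 12.8·7.5 + 0.5·0·7.5² = 96.2 m
Distance in phase 2 = 96.2 m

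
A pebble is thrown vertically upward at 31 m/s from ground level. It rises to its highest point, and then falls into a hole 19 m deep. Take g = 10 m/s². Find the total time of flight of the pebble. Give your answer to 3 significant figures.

6.76 s

Phase 1 (rising): v₀ = 31.0 m/s, a = -10 m/s².
v = v₀ + at → t = (0 − 31.0) / -10 = 3.10 s
v² = v₀² + 2aΔx → Δx = (0² − 31.0²)/(2·-10) = 48.0 m

Phase 2 (falling): v₀ = 0 m/s, a = -10 m/s².
Falls 67.0 m from rest: t = √(2·67.0/10) = 3.66 s; v = g·t = 36.6 m/s.
Total time = 3.10 + 3.66 = 6.76 s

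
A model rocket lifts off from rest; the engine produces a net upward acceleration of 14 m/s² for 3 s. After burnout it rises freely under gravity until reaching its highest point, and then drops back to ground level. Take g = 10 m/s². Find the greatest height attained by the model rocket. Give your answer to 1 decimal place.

Phase 1 (powered ascent): v₀ = 0 m/s, a = 14 m/s².
v = v₀ + at = 0 + (14)(3) = 42.0 m/s
Δx = v₀t + ½at² = 0·3 + 0.5·14·3² = 63.0 m

Phase 2 (coasting upward): v₀ = 42.0 m/s, a = -10 m/s².
v = v₀ + at → t = (0 − 42.0) / -10 = 4.20 s
v² = v₀² + 2aΔx → Δx = (0² − 42.0²)/(2·-10) = 88.2 m
Maximum height = 63.0 + 88.2 = 151 m

151.2 m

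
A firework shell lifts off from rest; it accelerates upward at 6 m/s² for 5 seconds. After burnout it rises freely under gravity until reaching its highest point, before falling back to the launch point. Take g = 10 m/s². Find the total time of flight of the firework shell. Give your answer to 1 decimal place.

Phase 1 (powered ascent): v₀ = 0 m/s, a = 6 m/s².
v = v₀ + at = 0 + (6)(5) = 30.0 m/s
Δx = v₀t + ½at² = 0·5 + 0.5·6·5² = 75.0 m

Phase 2 (coasting upward): v₀ = 30.0 m/s, a = -10 m/s².
v = v₀ + at → t = (0 − 30.0) / -10 = 3.00 s
v² = v₀² + 2aΔx → Δx = (0² − 30.0²)/(2·-10) = 45.0 m

Phase 3 (free fall): v₀ = 0 m/s, a = -10 m/s².
Falls 120 m from rest: t = √(2·120/10) = 4.90 s; v = g·t = 49.0 m/s.
Total time = 5.00 + 3.00 + 4.90 = 12.9 s

12.9 s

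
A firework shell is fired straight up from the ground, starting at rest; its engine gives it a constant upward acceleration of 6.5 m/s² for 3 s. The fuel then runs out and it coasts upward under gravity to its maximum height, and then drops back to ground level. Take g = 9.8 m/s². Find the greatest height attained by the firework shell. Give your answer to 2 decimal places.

Phase 1 (powered ascent): v₀ = 0 m/s, a = 6.5 m/s².
v = v₀ + at = 0 + (6.5)(3) = 19.5 m/s
Δx = v₀t + ½at² = 0·3 + 0.5·6.5·3² = 29.2 m

Phase 2 (coasting upward): v₀ = 19.5 m/s, a = -9.8 m/s².
v = v₀ + at → t = (0 − 19.5) / -9.8 = 1.99 s
v² = v₀² + 2aΔx → Δx = (0² − 19.5²)/(2·-9.8) = 19.4 m
Maximum height = 29.2 + 19.4 = 48.7 m

48.65 m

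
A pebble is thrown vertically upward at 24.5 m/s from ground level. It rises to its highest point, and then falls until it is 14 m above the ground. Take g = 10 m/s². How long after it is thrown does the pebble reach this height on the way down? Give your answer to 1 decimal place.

4.2 s

Phase 1 (rising): v₀ = 24.5 m/s, a = -10 m/s².
v = v₀ + at → t = (0 − 24.5) / -10 = 2.45 s
v² = v₀² + 2aΔx → Δx = (0² − 24.5²)/(2·-10) = 30.0 m

Phase 2 (falling): v₀ = 0 m/s, a = -10 m/s².
Falls 16.0 m from rest: t = √(2·16.0/10) = 1.79 s; v = g·t = 17.9 m/s.
Total time = 2.45 + 1.79 = 4.24 s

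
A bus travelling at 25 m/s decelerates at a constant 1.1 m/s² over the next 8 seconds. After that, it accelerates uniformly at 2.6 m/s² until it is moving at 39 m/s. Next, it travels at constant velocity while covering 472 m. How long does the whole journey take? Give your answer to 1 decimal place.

28.9 s

Phase 1 (decelerating): v₀ = 25.0 m/s, a = -1.1 m/s².
v = v₀ + at = 25.0 + (-1.1)(8) = 16.2 m/s
Δx = v₀t + ½at² = 25.0·8 + 0.5·-1.1·8² = 165 m

Phase 2 (accelerating): v₀ = 16.2 m/s, a = 2.6 m/s².
v = v₀ + at → t = (39 − 16.2) / 2.6 = 8.77 s
v² = v₀² + 2aΔx → Δx = (39² − 16.2²)/(2·2.6) = 242 m

Phase 3 (constant speed): v₀ = 39.0 m/s, a = 0 m/s².
Constant speed: t = d/v = 472/39.0 = 12.1 s
Total time = 8.00 + 8.77 + 12.1 = 28.9 s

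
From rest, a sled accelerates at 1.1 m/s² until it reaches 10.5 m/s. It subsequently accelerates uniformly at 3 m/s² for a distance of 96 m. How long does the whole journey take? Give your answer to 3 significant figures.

Phase 1 (accelerating): v₀ = 0 m/s, a = 1.1 m/s².
v = v₀ + at → t = (10.5 − 0) / 1.1 = 9.55 s
v² = v₀² + 2aΔx → Δx = (10.5² − 0²)/(2·1.1) = 50.1 m

Phase 2 (accelerating): v₀ = 10.5 m/s, a = 3 m/s².
v² = v₀² + 2aΔx = 10.5² + 2·3·96 = 686 → v = 26.2 m/s
t = (v − v₀)/a = (26.2 − 10.5)/3 = 5.23 s
Total time = 9.55 + 5.23 = 14.8 s

14.8 s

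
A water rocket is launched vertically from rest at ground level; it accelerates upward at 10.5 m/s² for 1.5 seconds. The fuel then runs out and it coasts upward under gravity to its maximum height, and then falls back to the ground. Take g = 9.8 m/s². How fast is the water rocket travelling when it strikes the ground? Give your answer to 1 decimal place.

21.9 m/s

Phase 1 (powered ascent): v₀ = 0 m/s, a = 10.5 m/s².
v = v₀ + at = 0 + (10.5)(1.5) = 15.8 m/s
Δx = v₀t + ½at² = 0·1.5 + 0.5·10.5·1.5² = 11.8 m

Phase 2 (coasting upward): v₀ = 15.8 m/s, a = -9.8 m/s².
v = v₀ + at → t = (0 − 15.8) / -9.8 = 1.61 s
v² = v₀² + 2aΔx → Δx = (0² − 15.8²)/(2·-9.8) = 12.7 m

Phase 3 (free fall): v₀ = 0 m/s, a = -9.8 m/s².
Falls 24.5 m from rest: t = √(2·24.5/9.8) = 2.23 s; v = g·t = 21.9 m/s.
Impact speed = 21.9 m/s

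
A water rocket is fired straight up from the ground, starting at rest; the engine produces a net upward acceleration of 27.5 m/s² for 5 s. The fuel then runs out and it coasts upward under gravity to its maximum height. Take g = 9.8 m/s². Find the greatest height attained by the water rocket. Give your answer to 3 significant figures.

1310 m

Phase 1 (powered ascent): v₀ = 0 m/s, a = 27.5 m/s².
v = v₀ + at = 0 + (27.5)(5) = 138 m/s
Δx = v₀t + ½at² = 0·5 + 0.5·27.5·5² = 344 m

Phase 2 (coasting upward): v₀ = 138 m/s, a = -9.8 m/s².
v = v₀ + at → t = (0 − 138) / -9.8 = 14.0 s
v² = v₀² + 2aΔx → Δx = (0² − 138²)/(2·-9.8) = 965 m
Maximum height = 344 + 965 = 1310 m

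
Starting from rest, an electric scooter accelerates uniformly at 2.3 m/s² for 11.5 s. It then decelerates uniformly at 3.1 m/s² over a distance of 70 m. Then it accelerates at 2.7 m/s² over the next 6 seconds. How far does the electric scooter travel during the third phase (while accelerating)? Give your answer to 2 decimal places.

146.38 m

Phase 1 (accelerating): v₀ = 0 m/s, a = 2.3 m/s².
v = v₀ + at = 0 + (2.3)(11.5) = 26.4 m/s
Δx = v₀t + ½at² = 0·11.5 + 0.5·2.3·11.5² = 152 m

Phase 2 (decelerating): v₀ = 26.4 m/s, a = -3.1 m/s².
v² = v₀² + 2aΔx = 26.4² + 2·-3.1·70 = 266 → v = 16.3 m/s
t = (v − v₀)/a = (16.3 − 26.4)/-3.1 = 3.28 s

Phase 3 (accelerating): v₀ = 16.3 m/s, a = 2.7 m/s².
v = v₀ + at = 16.3 + (2.7)(6) = 32.5 m/s
Δx = v₀t + ½at² = 16.3·6 + 0.5·2.7·6² = 146 m
Distance in phase 3 = 146 m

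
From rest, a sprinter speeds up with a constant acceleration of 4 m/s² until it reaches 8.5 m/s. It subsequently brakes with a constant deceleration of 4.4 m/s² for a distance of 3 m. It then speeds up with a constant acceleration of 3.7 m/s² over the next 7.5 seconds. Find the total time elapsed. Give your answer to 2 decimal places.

10.02 s

Phase 1 (accelerating): v₀ = 0 m/s, a = 4 m/s².
v = v₀ + at → t = (8.5 − 0) / 4 = 2.12 s
v² = v₀² + 2aΔx → Δx = (8.5² − 0²)/(2·4) = 9.03 m

Phase 2 (decelerating): v₀ = 8.50 m/s, a = -4.4 m/s².
v² = v₀² + 2aΔx = 8.50² + 2·-4.4·3 = 45.8 → v = 6.77 m/s
t = (v − v₀)/a = (6.77 − 8.50)/-4.4 = 0.393 s

Phase 3 (accelerating): v₀ = 6.77 m/s, a = 3.7 m/s².
v = v₀ + at = 6.77 + (3.7)(7.5) = 34.5 m/s
Δx = v₀t + ½at² = 6.77·7.5 + 0.5·3.7·7.5² = 155 m
Total time = 2.12 + 0.393 + 7.50 = 10.0 s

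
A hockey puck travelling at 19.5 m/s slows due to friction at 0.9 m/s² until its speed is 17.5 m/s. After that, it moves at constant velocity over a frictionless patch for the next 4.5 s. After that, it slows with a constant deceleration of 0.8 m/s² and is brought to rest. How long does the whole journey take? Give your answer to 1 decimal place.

28.6 s

Phase 1 (decelerating): v₀ = 19.5 m/s, a = -0.9 m/s².
v = v₀ + at → t = (17.5 − 19.5) / -0.9 = 2.22 s
v² = v₀² + 2aΔx → Δx = (17.5² − 19.5²)/(2·-0.9) = 41.1 m

Phase 2 (constant speed): v₀ = 17.5 m/s, a = 0 m/s².
v = v₀ + at = 17.5 + (0)(4.5) = 17.5 m/s
Δx = v₀t + ½at² = 17.5·4.5 + 0.5·0·4.5² = 78.8 m

Phase 3 (decelerating): v₀ = 17.5 m/s, a = -0.8 m/s².
v = v₀ + at → t = (0 − 17.5) / -0.8 = 21.9 s
v² = v₀² + 2aΔx → Δx = (0² − 17.5²)/(2·-0.8) = 191 m
Total time = 2.22 + 4.50 + 21.9 = 28.6 s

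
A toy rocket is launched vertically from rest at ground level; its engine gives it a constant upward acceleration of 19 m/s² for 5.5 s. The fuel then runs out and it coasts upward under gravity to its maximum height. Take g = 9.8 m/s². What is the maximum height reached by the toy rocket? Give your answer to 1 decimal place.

844.5 m

Phase 1 (powered ascent): v₀ = 0 m/s, a = 19 m/s².
v = v₀ + at = 0 + (19)(5.5) = 104 m/s
Δx = v₀t + ½at² = 0·5.5 + 0.5·19·5.5² = 287 m

Phase 2 (coasting upward): v₀ = 104 m/s, a = -9.8 m/s².
v = v₀ + at → t = (0 − 104) / -9.8 = 10.7 s
v² = v₀² + 2aΔx → Δx = (0² − 104²)/(2·-9.8) = 557 m
Maximum height = 287 + 557 = 845 m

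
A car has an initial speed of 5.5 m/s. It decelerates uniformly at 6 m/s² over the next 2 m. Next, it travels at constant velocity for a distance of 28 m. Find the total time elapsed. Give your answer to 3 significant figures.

Phase 1 (decelerating): v₀ = 5.50 m/s, a = -6 m/s².
v² = v₀² + 2aΔx = 5.50² + 2·-6·2 = 6.25 → v = 2.50 m/s
t = (v − v₀)/a = (2.50 − 5.50)/-6 = 0.500 s

Phase 2 (constant speed): v₀ = 2.50 m/s, a = 0 m/s².
Constant speed: t = d/v = 28/2.50 = 11.2 s
Total time = 0.500 + 11.2 = 11.7 s

11.7 s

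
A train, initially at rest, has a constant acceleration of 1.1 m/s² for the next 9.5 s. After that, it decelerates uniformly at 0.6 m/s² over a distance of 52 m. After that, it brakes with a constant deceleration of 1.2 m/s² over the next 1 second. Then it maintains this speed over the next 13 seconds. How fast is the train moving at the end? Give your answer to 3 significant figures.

Phase 1 (accelerating): v₀ = 0 m/s, a = 1.1 m/s².
v = v₀ + at = 0 + (1.1)(9.5) = 10.5 m/s
Δx = v₀t + ½at² = 0·9.5 + 0.5·1.1·9.5² = 49.6 m

Phase 2 (decelerating): v₀ = 10.5 m/s, a = -0.6 m/s².
v² = v₀² + 2aΔx = 10.5² + 2·-0.6·52 = 46.8 → v = 6.84 m/s
t = (v − v₀)/a = (6.84 − 10.5)/-0.6 = 6.01 s

Phase 3 (decelerating): v₀ = 6.84 m/s, a = -1.2 m/s².
v = v₀ + at = 6.84 + (-1.2)(1) = 5.64 m/s
Δx = v₀t + ½at² = 6.84·1 + 0.5·-1.2·1² = 6.24 m

Phase 4 (constant speed): v₀ = 5.64 m/s, a = 0 m/s².
v = v₀ + at = 5.64 + (0)(13) = 5.64 m/s
Δx = v₀t + ½at² = 5.64·13 + 0.5·0·13² = 73.3 m
Final speed = 5.64 m/s

5.64 m/s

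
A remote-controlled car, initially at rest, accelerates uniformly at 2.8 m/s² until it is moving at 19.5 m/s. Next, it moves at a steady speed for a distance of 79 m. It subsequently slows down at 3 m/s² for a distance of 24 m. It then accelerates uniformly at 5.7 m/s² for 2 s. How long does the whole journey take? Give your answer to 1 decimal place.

Phase 1 (accelerating): v₀ = 0 m/s, a = 2.8 m/s².
v = v₀ + at → t = (19.5 − 0) / 2.8 = 6.96 s
v² = v₀² + 2aΔx → Δx = (19.5² − 0²)/(2·2.8) = 67.9 m

Phase 2 (constant speed): v₀ = 19.5 m/s, a = 0 m/s².
Constant speed: t = d/v = 79/19.5 = 4.05 s

Phase 3 (decelerating): v₀ = 19.5 m/s, a = -3 m/s².
v² = v₀² + 2aΔx = 19.5² + 2·-3·24 = 236 → v = 15.4 m/s
t = (v − v₀)/a = (15.4 − 19.5)/-3 = 1.38 s

Phase 4 (accelerating): v₀ = 15.4 m/s, a = 5.7 m/s².
v = v₀ + at = 15.4 + (5.7)(2) = 26.8 m/s
Δx = v₀t + ½at² = 15.4·2 + 0.5·5.7·2² = 42.1 m
Total time = 6.96 + 4.05 + 1.38 + 2.00 = 14.4 s

14.4 s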